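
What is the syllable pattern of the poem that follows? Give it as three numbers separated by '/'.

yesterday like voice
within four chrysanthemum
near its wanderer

5/7/5

Line 1: "yesterday like voice": 3+1+1 = 5
Line 2: "within four chrysanthemum": 2+1+4 = 7
Line 3: "near its wanderer": 1+1+3 = 5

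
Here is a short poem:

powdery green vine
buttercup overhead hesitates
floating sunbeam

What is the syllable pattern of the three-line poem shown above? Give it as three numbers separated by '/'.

5/9/4

Line 1: powdery(3) + green(1) + vine(1) = 5
Line 2: buttercup(3) + overhead(3) + hesitates(3) = 9
Line 3: floating(2) + sunbeam(2) = 4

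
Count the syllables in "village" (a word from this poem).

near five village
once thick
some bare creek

2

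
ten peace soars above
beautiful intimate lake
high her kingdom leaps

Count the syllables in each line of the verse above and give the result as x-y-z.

Line 1: ten (1), peace (1), soars (1), above (2) → 5
Line 2: beautiful (3), intimate (3), lake (1) → 7
Line 3: high (1), her (1), kingdom (2), leaps (1) → 5

5-7-5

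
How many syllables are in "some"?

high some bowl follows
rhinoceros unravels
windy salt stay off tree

1

"some" has 1 syllable.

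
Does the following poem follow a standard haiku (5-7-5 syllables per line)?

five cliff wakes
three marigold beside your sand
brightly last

Line 1: five (1), cliff (1), wakes (1) → 3 (expected 5)
Line 2: three (1), marigold (3), beside (2), your (1), sand (1) → 8 (expected 7)
Line 3: brightly (2), last (1) → 3 (expected 5)

No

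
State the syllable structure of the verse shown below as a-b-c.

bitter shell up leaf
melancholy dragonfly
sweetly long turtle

5-7-5

Line 1: bitter(2) + shell(1) + up(1) + leaf(1) = 5
Line 2: melancholy(4) + dragonfly(3) = 7
Line 3: sweetly(2) + long(1) + turtle(2) = 5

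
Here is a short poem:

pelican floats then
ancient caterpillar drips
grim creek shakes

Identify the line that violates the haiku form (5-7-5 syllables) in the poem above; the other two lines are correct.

The third line

Line 1: "pelican floats then": 3+1+1 = 5 ✓
Line 2: "ancient caterpillar drips": 2+4+1 = 7 ✓
Line 3: "grim creek shakes": 1+1+1 = 3 (expected 5)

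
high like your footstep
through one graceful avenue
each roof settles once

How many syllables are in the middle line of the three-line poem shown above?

The middle line: through (1), one (1), graceful (2), avenue (3) → 7

7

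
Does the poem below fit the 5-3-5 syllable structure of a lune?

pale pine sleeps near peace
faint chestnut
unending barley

Yes

Line 1: pale (1), pine (1), sleeps (1), near (1), peace (1) → 5 ✓
Line 2: faint (1), chestnut (2) → 3 ✓
Line 3: unending (3), barley (2) → 5 ✓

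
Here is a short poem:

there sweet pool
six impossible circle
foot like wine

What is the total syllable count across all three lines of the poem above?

13

Line 1: there (1), sweet (1), pool (1) → 3
Line 2: six (1), impossible (4), circle (2) → 7
Line 3: foot (1), like (1), wine (1) → 3
Total: 3 + 7 + 3 = 13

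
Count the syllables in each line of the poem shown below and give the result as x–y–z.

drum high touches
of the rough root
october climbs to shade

Line 1: drum (1), high (1), touches (2) → 4
Line 2: of (1), the (1), rough (1), root (1) → 4
Line 3: october (3), climbs (1), to (1), shade (1) → 6

4–4–6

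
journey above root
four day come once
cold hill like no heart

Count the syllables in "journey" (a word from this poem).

2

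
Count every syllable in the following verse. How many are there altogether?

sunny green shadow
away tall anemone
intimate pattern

17

Line 1: sunny(2) + green(1) + shadow(2) = 5
Line 2: away(2) + tall(1) + anemone(4) = 7
Line 3: intimate(3) + pattern(2) = 5
Total: 5 + 7 + 5 = 17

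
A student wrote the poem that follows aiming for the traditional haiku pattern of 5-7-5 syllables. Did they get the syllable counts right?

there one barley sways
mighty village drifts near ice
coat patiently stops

Yes

Line 1: "there one barley sways": 1+1+2+1 = 5 ✓
Line 2: "mighty village drifts near ice": 2+2+1+1+1 = 7 ✓
Line 3: "coat patiently stops": 1+3+1 = 5 ✓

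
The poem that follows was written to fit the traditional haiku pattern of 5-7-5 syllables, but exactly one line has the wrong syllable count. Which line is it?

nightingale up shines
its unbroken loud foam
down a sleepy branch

Line 1: "nightingale up shines": 3+1+1 = 5 ✓
Line 2: "its unbroken loud foam": 1+3+1+1 = 6 (expected 7)
Line 3: "down a sleepy branch": 1+1+2+1 = 5 ✓

Line 2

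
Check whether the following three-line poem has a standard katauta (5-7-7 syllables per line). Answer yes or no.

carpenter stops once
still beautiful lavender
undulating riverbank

Yes

Line 1: "carpenter stops once": 3+1+1 = 5 ✓
Line 2: "still beautiful lavender": 1+3+3 = 7 ✓
Line 3: "undulating riverbank": 4+3 = 7 ✓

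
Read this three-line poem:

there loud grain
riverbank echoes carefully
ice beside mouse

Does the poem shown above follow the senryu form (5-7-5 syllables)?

No

Line 1: there (1), loud (1), grain (1) → 3 (expected 5)
Line 2: riverbank (3), echoes (2), carefully (3) → 8 (expected 7)
Line 3: ice (1), beside (2), mouse (1) → 4 (expected 5)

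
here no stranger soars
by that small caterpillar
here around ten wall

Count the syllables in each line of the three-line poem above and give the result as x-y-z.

5-7-5

Line 1: "here no stranger soars": 1+1+2+1 = 5
Line 2: "by that small caterpillar": 1+1+1+4 = 7
Line 3: "here around ten wall": 1+2+1+1 = 5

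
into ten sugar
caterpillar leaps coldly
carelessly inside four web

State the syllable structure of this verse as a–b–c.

Line 1: into (2), ten (1), sugar (2) → 5
Line 2: caterpillar (4), leaps (1), coldly (2) → 7
Line 3: carelessly (3), inside (2), four (1), web (1) → 7

5–7–7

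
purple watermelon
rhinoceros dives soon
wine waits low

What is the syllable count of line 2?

6

Line 2: rhinoceros(4) + dives(1) + soon(1) = 6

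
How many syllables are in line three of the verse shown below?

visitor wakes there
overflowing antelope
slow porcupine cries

Line three: "slow porcupine cries": 1+3+1 = 5

5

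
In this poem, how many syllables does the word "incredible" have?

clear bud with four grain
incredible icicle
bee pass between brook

4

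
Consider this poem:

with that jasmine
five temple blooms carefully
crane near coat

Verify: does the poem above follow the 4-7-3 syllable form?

Yes

Line 1: with (1), that (1), jasmine (2) → 4 ✓
Line 2: five (1), temple (2), blooms (1), carefully (3) → 7 ✓
Line 3: crane (1), near (1), coat (1) → 3 ✓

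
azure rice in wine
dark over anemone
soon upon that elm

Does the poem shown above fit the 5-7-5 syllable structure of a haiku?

Line 1: azure (2), rice (1), in (1), wine (1) → 5 ✓
Line 2: dark (1), over (2), anemone (4) → 7 ✓
Line 3: soon (1), upon (2), that (1), elm (1) → 5 ✓

Yes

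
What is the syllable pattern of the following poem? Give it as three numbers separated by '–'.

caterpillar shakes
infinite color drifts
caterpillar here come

5–6–6

Line 1: "caterpillar shakes": 4+1 = 5
Line 2: "infinite color drifts": 3+2+1 = 6
Line 3: "caterpillar here come": 4+1+1 = 6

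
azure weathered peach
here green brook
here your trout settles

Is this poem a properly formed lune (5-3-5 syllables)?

Line 1: azure(2) + weathered(2) + peach(1) = 5 ✓
Line 2: here(1) + green(1) + brook(1) = 3 ✓
Line 3: here(1) + your(1) + trout(1) + settles(2) = 5 ✓

Yes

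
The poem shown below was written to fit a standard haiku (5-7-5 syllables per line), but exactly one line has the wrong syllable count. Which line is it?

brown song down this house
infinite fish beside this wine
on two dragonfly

The second line

Line 1: "brown song down this house": 1+1+1+1+1 = 5 ✓
Line 2: "infinite fish beside this wine": 3+1+2+1+1 = 8 (expected 7)
Line 3: "on two dragonfly": 1+1+3 = 5 ✓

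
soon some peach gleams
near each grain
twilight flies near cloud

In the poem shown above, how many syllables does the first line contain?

4

The first line: soon (1), some (1), peach (1), gleams (1) → 4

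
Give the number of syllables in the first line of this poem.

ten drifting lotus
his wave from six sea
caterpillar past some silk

The first line: ten(1) + drifting(2) + lotus(2) = 5

5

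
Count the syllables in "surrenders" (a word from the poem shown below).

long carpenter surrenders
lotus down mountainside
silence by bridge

3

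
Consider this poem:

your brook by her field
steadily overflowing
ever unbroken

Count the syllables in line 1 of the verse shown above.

5

Line 1: your (1), brook (1), by (1), her (1), field (1) → 5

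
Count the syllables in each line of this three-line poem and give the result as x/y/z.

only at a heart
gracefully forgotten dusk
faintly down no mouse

5/7/5

Line 1: "only at a heart": 2+1+1+1 = 5
Line 2: "gracefully forgotten dusk": 3+3+1 = 7
Line 3: "faintly down no mouse": 2+1+1+1 = 5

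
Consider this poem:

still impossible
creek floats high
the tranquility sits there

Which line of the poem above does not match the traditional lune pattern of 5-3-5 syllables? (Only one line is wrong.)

Line 1: still (1), impossible (4) → 5 ✓
Line 2: creek (1), floats (1), high (1) → 3 ✓
Line 3: the (1), tranquility (4), sits (1), there (1) → 7 (expected 5)

Line 3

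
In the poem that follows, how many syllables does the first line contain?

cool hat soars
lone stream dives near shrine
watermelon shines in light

3

The first line: "cool hat soars": 1+1+1 = 3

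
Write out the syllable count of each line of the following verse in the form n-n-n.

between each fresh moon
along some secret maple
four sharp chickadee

5-7-5

Line 1: between(2) + each(1) + fresh(1) + moon(1) = 5
Line 2: along(2) + some(1) + secret(2) + maple(2) = 7
Line 3: four(1) + sharp(1) + chickadee(3) = 5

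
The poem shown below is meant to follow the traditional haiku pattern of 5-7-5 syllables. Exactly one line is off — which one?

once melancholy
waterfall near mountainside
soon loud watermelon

Line 3

Line 1: once (1), melancholy (4) → 5 ✓
Line 2: waterfall (3), near (1), mountainside (3) → 7 ✓
Line 3: soon (1), loud (1), watermelon (4) → 6 (expected 5)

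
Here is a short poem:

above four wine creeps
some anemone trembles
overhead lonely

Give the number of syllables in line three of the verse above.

5

Line three: overhead(3) + lonely(2) = 5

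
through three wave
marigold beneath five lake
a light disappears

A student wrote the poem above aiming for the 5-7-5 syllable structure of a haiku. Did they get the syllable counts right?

No

Line 1: through (1), three (1), wave (1) → 3 (expected 5)
Line 2: marigold (3), beneath (2), five (1), lake (1) → 7 ✓
Line 3: a (1), light (1), disappears (3) → 5 ✓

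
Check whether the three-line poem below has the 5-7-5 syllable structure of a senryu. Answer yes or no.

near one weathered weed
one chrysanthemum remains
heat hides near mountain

Line 1: near (1), one (1), weathered (2), weed (1) → 5 ✓
Line 2: one (1), chrysanthemum (4), remains (2) → 7 ✓
Line 3: heat (1), hides (1), near (1), mountain (2) → 5 ✓

Yes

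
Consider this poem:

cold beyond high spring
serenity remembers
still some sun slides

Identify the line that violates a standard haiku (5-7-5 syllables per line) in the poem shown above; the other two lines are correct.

Line 1: cold (1), beyond (2), high (1), spring (1) → 5 ✓
Line 2: serenity (4), remembers (3) → 7 ✓
Line 3: still (1), some (1), sun (1), slides (1) → 4 (expected 5)

Line 3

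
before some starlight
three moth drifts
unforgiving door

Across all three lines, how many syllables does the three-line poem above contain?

Line 1: "before some starlight": 2+1+2 = 5
Line 2: "three moth drifts": 1+1+1 = 3
Line 3: "unforgiving door": 4+1 = 5
Total: 5 + 3 + 5 = 13

13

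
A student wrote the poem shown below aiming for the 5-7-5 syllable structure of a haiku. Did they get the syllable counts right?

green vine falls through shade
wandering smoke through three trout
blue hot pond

No

Line 1: "green vine falls through shade": 1+1+1+1+1 = 5 ✓
Line 2: "wandering smoke through three trout": 3+1+1+1+1 = 7 ✓
Line 3: "blue hot pond": 1+1+1 = 3 (expected 5)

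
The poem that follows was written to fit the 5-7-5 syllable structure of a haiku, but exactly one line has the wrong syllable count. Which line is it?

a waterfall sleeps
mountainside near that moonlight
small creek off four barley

Line 1: a(1) + waterfall(3) + sleeps(1) = 5 ✓
Line 2: mountainside(3) + near(1) + that(1) + moonlight(2) = 7 ✓
Line 3: small(1) + creek(1) + off(1) + four(1) + barley(2) = 6 (expected 5)

Line 3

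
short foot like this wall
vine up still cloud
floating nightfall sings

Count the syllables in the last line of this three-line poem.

5

The last line: floating(2) + nightfall(2) + sings(1) = 5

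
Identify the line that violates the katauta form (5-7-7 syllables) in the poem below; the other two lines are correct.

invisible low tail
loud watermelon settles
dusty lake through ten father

Line 1

Line 1: invisible(4) + low(1) + tail(1) = 6 (expected 5)
Line 2: loud(1) + watermelon(4) + settles(2) = 7 ✓
Line 3: dusty(2) + lake(1) + through(1) + ten(1) + father(2) = 7 ✓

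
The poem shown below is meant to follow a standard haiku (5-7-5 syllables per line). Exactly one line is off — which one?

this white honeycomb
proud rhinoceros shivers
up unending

Line 1: this (1), white (1), honeycomb (3) → 5 ✓
Line 2: proud (1), rhinoceros (4), shivers (2) → 7 ✓
Line 3: up (1), unending (3) → 4 (expected 5)

Line 3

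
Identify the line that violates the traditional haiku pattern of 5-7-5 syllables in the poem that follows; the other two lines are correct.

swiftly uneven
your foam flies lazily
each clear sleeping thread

Line 1: "swiftly uneven": 2+3 = 5 ✓
Line 2: "your foam flies lazily": 1+1+1+3 = 6 (expected 7)
Line 3: "each clear sleeping thread": 1+1+2+1 = 5 ✓

Line 2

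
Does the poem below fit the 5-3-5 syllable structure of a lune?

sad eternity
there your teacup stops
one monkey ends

No

Line 1: sad (1), eternity (4) → 5 ✓
Line 2: there (1), your (1), teacup (2), stops (1) → 5 (expected 3)
Line 3: one (1), monkey (2), ends (1) → 4 (expected 5)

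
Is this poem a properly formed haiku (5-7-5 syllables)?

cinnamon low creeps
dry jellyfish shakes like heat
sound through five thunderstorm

No

Line 1: cinnamon(3) + low(1) + creeps(1) = 5 ✓
Line 2: dry(1) + jellyfish(3) + shakes(1) + like(1) + heat(1) = 7 ✓
Line 3: sound(1) + through(1) + five(1) + thunderstorm(3) = 6 (expected 5)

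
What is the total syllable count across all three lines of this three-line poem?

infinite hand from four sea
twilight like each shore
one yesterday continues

19

Line 1: "infinite hand from four sea": 3+1+1+1+1 = 7
Line 2: "twilight like each shore": 2+1+1+1 = 5
Line 3: "one yesterday continues": 1+3+3 = 7
Total: 7 + 5 + 7 = 19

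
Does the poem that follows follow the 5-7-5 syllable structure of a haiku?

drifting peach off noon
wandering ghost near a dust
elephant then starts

Line 1: drifting (2), peach (1), off (1), noon (1) → 5 ✓
Line 2: wandering (3), ghost (1), near (1), a (1), dust (1) → 7 ✓
Line 3: elephant (3), then (1), starts (1) → 5 ✓

Yes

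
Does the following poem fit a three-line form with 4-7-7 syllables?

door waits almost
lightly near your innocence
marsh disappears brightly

Line 1: door(1) + waits(1) + almost(2) = 4 ✓
Line 2: lightly(2) + near(1) + your(1) + innocence(3) = 7 ✓
Line 3: marsh(1) + disappears(3) + brightly(2) = 6 (expected 7)

No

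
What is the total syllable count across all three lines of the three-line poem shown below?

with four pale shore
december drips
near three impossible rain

Line 1: "with four pale shore": 1+1+1+1 = 4
Line 2: "december drips": 3+1 = 4
Line 3: "near three impossible rain": 1+1+4+1 = 7
Total: 4 + 4 + 7 = 15

15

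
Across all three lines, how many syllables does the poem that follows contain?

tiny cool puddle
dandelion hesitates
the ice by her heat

17

Line 1: tiny(2) + cool(1) + puddle(2) = 5
Line 2: dandelion(4) + hesitates(3) = 7
Line 3: the(1) + ice(1) + by(1) + her(1) + heat(1) = 5
Total: 5 + 7 + 5 = 17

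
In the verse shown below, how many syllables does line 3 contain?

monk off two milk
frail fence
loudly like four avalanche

Line 3: loudly(2) + like(1) + four(1) + avalanche(3) = 7

7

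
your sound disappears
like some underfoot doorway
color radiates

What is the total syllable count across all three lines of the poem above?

Line 1: "your sound disappears": 1+1+3 = 5
Line 2: "like some underfoot doorway": 1+1+3+2 = 7
Line 3: "color radiates": 2+3 = 5
Total: 5 + 7 + 5 = 17

17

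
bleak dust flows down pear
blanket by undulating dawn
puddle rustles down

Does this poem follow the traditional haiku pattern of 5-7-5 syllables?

Line 1: bleak(1) + dust(1) + flows(1) + down(1) + pear(1) = 5 ✓
Line 2: blanket(2) + by(1) + undulating(4) + dawn(1) = 8 (expected 7)
Line 3: puddle(2) + rustles(2) + down(1) = 5 ✓

No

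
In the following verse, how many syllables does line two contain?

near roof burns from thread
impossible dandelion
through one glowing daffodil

Line two: "impossible dandelion": 4+4 = 8

8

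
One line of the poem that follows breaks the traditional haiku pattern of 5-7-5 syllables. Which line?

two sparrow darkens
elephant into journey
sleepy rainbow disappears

Line 3

Line 1: "two sparrow darkens": 1+2+2 = 5 ✓
Line 2: "elephant into journey": 3+2+2 = 7 ✓
Line 3: "sleepy rainbow disappears": 2+2+3 = 7 (expected 5)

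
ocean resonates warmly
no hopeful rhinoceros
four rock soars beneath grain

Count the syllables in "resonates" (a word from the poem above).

3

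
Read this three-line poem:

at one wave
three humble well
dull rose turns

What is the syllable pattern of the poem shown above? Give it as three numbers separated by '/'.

Line 1: at(1) + one(1) + wave(1) = 3
Line 2: three(1) + humble(2) + well(1) = 4
Line 3: dull(1) + rose(1) + turns(1) = 3

3/4/3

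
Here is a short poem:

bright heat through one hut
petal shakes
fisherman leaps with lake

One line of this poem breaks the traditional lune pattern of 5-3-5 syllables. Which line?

The third line

Line 1: bright (1), heat (1), through (1), one (1), hut (1) → 5 ✓
Line 2: petal (2), shakes (1) → 3 ✓
Line 3: fisherman (3), leaps (1), with (1), lake (1) → 6 (expected 5)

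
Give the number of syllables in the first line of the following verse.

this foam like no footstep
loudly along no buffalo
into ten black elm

6

The first line: this (1), foam (1), like (1), no (1), footstep (2) → 6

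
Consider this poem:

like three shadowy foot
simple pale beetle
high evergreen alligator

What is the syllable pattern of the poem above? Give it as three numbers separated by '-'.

6-5-8

Line 1: like (1), three (1), shadowy (3), foot (1) → 6
Line 2: simple (2), pale (1), beetle (2) → 5
Line 3: high (1), evergreen (3), alligator (4) → 8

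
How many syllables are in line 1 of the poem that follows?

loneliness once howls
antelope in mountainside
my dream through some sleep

Line 1: "loneliness once howls": 3+1+1 = 5

5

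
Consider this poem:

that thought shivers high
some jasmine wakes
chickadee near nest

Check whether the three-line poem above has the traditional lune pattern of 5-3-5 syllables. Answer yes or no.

Line 1: that (1), thought (1), shivers (2), high (1) → 5 ✓
Line 2: some (1), jasmine (2), wakes (1) → 4 (expected 3)
Line 3: chickadee (3), near (1), nest (1) → 5 ✓

No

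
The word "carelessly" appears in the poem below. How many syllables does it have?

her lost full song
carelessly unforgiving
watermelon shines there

"carelessly" has 3 syllables.

3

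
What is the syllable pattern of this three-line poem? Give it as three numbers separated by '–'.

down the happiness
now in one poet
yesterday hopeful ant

5–5–6

Line 1: down (1), the (1), happiness (3) → 5
Line 2: now (1), in (1), one (1), poet (2) → 5
Line 3: yesterday (3), hopeful (2), ant (1) → 6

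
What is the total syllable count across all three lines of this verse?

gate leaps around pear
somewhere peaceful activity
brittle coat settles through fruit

Line 1: gate(1) + leaps(1) + around(2) + pear(1) = 5
Line 2: somewhere(2) + peaceful(2) + activity(4) = 8
Line 3: brittle(2) + coat(1) + settles(2) + through(1) + fruit(1) = 7
Total: 5 + 8 + 7 = 20

20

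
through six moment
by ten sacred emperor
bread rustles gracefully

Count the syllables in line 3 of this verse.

6

Line 3: "bread rustles gracefully": 1+2+3 = 6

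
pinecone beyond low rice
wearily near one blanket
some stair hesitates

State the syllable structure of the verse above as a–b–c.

6–7–5

Line 1: "pinecone beyond low rice": 2+2+1+1 = 6
Line 2: "wearily near one blanket": 3+1+1+2 = 7
Line 3: "some stair hesitates": 1+1+3 = 5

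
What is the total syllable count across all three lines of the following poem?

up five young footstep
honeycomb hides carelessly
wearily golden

17

Line 1: "up five young footstep": 1+1+1+2 = 5
Line 2: "honeycomb hides carelessly": 3+1+3 = 7
Line 3: "wearily golden": 3+2 = 5
Total: 5 + 7 + 5 = 17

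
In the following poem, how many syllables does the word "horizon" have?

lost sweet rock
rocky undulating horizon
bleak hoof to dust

3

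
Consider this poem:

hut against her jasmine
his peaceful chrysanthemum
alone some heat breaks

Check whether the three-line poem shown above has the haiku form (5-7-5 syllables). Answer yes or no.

No

Line 1: "hut against her jasmine": 1+2+1+2 = 6 (expected 5)
Line 2: "his peaceful chrysanthemum": 1+2+4 = 7 ✓
Line 3: "alone some heat breaks": 2+1+1+1 = 5 ✓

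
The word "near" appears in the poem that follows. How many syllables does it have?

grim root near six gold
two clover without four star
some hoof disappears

1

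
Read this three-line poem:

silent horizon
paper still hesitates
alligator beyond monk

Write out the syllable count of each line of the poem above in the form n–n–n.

Line 1: "silent horizon": 2+3 = 5
Line 2: "paper still hesitates": 2+1+3 = 6
Line 3: "alligator beyond monk": 4+2+1 = 7

5–6–7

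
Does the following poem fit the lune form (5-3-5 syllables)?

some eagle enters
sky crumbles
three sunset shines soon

Yes

Line 1: "some eagle enters": 1+2+2 = 5 ✓
Line 2: "sky crumbles": 1+2 = 3 ✓
Line 3: "three sunset shines soon": 1+2+1+1 = 5 ✓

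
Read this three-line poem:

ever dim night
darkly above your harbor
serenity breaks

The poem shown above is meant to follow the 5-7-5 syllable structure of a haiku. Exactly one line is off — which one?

Line 1: ever(2) + dim(1) + night(1) = 4 (expected 5)
Line 2: darkly(2) + above(2) + your(1) + harbor(2) = 7 ✓
Line 3: serenity(4) + breaks(1) = 5 ✓

The first line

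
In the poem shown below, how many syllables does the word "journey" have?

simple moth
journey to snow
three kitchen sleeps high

2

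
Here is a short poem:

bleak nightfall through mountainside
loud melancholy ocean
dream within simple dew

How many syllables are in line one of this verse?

Line one: "bleak nightfall through mountainside": 1+2+1+3 = 7

7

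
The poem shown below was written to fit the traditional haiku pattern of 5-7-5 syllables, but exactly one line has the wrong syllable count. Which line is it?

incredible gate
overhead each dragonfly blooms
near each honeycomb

Line 2

Line 1: incredible(4) + gate(1) = 5 ✓
Line 2: overhead(3) + each(1) + dragonfly(3) + blooms(1) = 8 (expected 7)
Line 3: near(1) + each(1) + honeycomb(3) = 5 ✓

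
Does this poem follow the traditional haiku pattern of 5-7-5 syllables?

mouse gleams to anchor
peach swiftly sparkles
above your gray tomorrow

No

Line 1: mouse(1) + gleams(1) + to(1) + anchor(2) = 5 ✓
Line 2: peach(1) + swiftly(2) + sparkles(2) = 5 (expected 7)
Line 3: above(2) + your(1) + gray(1) + tomorrow(3) = 7 (expected 5)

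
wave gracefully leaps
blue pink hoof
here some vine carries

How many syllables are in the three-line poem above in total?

Line 1: wave(1) + gracefully(3) + leaps(1) = 5
Line 2: blue(1) + pink(1) + hoof(1) = 3
Line 3: here(1) + some(1) + vine(1) + carries(2) = 5
Total: 5 + 3 + 5 = 13

13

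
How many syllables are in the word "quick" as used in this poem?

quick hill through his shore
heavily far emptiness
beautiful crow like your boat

1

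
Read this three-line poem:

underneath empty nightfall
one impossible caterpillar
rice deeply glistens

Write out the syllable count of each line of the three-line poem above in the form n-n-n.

Line 1: "underneath empty nightfall": 3+2+2 = 7
Line 2: "one impossible caterpillar": 1+4+4 = 9
Line 3: "rice deeply glistens": 1+2+2 = 5

7-9-5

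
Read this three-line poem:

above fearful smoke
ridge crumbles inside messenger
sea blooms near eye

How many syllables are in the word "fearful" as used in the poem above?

2

"fearful" has 2 syllables.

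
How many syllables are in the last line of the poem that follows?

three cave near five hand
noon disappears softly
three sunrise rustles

5

The last line: three(1) + sunrise(2) + rustles(2) = 5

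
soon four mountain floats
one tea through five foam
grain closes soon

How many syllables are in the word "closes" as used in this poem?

2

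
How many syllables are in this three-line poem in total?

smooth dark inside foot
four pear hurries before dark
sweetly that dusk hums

Line 1: "smooth dark inside foot": 1+1+2+1 = 5
Line 2: "four pear hurries before dark": 1+1+2+2+1 = 7
Line 3: "sweetly that dusk hums": 2+1+1+1 = 5
Total: 5 + 7 + 5 = 17

17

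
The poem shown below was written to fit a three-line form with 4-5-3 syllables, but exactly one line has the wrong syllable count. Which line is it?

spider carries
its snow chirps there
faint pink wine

Line 1: "spider carries": 2+2 = 4 ✓
Line 2: "its snow chirps there": 1+1+1+1 = 4 (expected 5)
Line 3: "faint pink wine": 1+1+1 = 3 ✓

Line 2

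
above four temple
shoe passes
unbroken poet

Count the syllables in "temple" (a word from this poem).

2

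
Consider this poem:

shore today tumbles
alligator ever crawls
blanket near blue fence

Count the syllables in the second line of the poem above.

The second line: alligator(4) + ever(2) + crawls(1) = 7

7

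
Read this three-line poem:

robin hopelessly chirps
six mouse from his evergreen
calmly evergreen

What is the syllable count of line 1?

6

Line 1: robin (2), hopelessly (3), chirps (1) → 6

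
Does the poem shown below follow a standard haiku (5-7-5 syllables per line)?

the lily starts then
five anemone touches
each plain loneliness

Yes

Line 1: the(1) + lily(2) + starts(1) + then(1) = 5 ✓
Line 2: five(1) + anemone(4) + touches(2) = 7 ✓
Line 3: each(1) + plain(1) + loneliness(3) = 5 ✓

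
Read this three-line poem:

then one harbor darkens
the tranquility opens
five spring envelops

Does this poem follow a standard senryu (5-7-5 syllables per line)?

No

Line 1: then(1) + one(1) + harbor(2) + darkens(2) = 6 (expected 5)
Line 2: the(1) + tranquility(4) + opens(2) = 7 ✓
Line 3: five(1) + spring(1) + envelops(3) = 5 ✓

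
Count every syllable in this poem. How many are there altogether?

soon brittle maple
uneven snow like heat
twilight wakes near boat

16

Line 1: soon(1) + brittle(2) + maple(2) = 5
Line 2: uneven(3) + snow(1) + like(1) + heat(1) = 6
Line 3: twilight(2) + wakes(1) + near(1) + boat(1) = 5
Total: 5 + 6 + 5 = 16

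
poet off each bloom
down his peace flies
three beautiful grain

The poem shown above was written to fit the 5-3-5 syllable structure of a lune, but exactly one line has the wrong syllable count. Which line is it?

Line 1: "poet off each bloom": 2+1+1+1 = 5 ✓
Line 2: "down his peace flies": 1+1+1+1 = 4 (expected 3)
Line 3: "three beautiful grain": 1+3+1 = 5 ✓

Line 2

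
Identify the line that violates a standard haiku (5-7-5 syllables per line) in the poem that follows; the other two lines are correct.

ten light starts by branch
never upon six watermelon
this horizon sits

The second line

Line 1: ten(1) + light(1) + starts(1) + by(1) + branch(1) = 5 ✓
Line 2: never(2) + upon(2) + six(1) + watermelon(4) = 9 (expected 7)
Line 3: this(1) + horizon(3) + sits(1) = 5 ✓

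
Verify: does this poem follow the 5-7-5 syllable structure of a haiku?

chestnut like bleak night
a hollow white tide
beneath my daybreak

Line 1: chestnut (2), like (1), bleak (1), night (1) → 5 ✓
Line 2: a (1), hollow (2), white (1), tide (1) → 5 (expected 7)
Line 3: beneath (2), my (1), daybreak (2) → 5 ✓

No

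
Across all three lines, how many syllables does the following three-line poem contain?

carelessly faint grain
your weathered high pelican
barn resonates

Line 1: "carelessly faint grain": 3+1+1 = 5
Line 2: "your weathered high pelican": 1+2+1+3 = 7
Line 3: "barn resonates": 1+3 = 4
Total: 5 + 7 + 4 = 16

16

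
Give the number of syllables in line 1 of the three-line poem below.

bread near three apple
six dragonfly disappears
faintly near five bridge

5

Line 1: "bread near three apple": 1+1+1+2 = 5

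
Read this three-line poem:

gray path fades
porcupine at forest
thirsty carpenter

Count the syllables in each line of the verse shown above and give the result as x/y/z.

Line 1: gray(1) + path(1) + fades(1) = 3
Line 2: porcupine(3) + at(1) + forest(2) = 6
Line 3: thirsty(2) + carpenter(3) = 5

3/6/5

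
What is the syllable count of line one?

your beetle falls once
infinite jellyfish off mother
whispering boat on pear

Line one: your(1) + beetle(2) + falls(1) + once(1) = 5

5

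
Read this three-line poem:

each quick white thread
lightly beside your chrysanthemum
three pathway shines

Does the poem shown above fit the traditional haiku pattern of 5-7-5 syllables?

No

Line 1: "each quick white thread": 1+1+1+1 = 4 (expected 5)
Line 2: "lightly beside your chrysanthemum": 2+2+1+4 = 9 (expected 7)
Line 3: "three pathway shines": 1+2+1 = 4 (expected 5)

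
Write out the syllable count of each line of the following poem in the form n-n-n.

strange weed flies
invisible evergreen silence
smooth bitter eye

Line 1: strange(1) + weed(1) + flies(1) = 3
Line 2: invisible(4) + evergreen(3) + silence(2) = 9
Line 3: smooth(1) + bitter(2) + eye(1) = 4

3-9-4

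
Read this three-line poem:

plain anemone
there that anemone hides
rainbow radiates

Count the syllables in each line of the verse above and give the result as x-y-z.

Line 1: plain(1) + anemone(4) = 5
Line 2: there(1) + that(1) + anemone(4) + hides(1) = 7
Line 3: rainbow(2) + radiates(3) = 5

5-7-5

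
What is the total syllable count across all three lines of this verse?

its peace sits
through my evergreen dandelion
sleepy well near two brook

Line 1: its (1), peace (1), sits (1) → 3
Line 2: through (1), my (1), evergreen (3), dandelion (4) → 9
Line 3: sleepy (2), well (1), near (1), two (1), brook (1) → 6
Total: 3 + 9 + 6 = 18

18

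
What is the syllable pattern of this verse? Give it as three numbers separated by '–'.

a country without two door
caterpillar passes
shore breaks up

Line 1: "a country without two door": 1+2+2+1+1 = 7
Line 2: "caterpillar passes": 4+2 = 6
Line 3: "shore breaks up": 1+1+1 = 3

7–6–3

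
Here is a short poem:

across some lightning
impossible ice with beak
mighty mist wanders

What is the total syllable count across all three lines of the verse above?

17

Line 1: across(2) + some(1) + lightning(2) = 5
Line 2: impossible(4) + ice(1) + with(1) + beak(1) = 7
Line 3: mighty(2) + mist(1) + wanders(2) = 5
Total: 5 + 7 + 5 = 17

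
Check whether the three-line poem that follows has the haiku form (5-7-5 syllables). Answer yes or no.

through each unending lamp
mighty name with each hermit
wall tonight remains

No

Line 1: "through each unending lamp": 1+1+3+1 = 6 (expected 5)
Line 2: "mighty name with each hermit": 2+1+1+1+2 = 7 ✓
Line 3: "wall tonight remains": 1+2+2 = 5 ✓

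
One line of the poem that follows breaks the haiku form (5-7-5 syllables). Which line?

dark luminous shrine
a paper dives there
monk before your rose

Line 1: "dark luminous shrine": 1+3+1 = 5 ✓
Line 2: "a paper dives there": 1+2+1+1 = 5 (expected 7)
Line 3: "monk before your rose": 1+2+1+1 = 5 ✓

Line 2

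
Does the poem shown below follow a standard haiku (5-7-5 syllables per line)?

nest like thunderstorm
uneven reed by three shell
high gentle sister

Line 1: nest(1) + like(1) + thunderstorm(3) = 5 ✓
Line 2: uneven(3) + reed(1) + by(1) + three(1) + shell(1) = 7 ✓
Line 3: high(1) + gentle(2) + sister(2) = 5 ✓

Yes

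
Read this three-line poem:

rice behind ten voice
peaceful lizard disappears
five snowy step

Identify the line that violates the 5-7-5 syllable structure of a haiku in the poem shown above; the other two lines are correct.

Line 1: "rice behind ten voice": 1+2+1+1 = 5 ✓
Line 2: "peaceful lizard disappears": 2+2+3 = 7 ✓
Line 3: "five snowy step": 1+2+1 = 4 (expected 5)

Line 3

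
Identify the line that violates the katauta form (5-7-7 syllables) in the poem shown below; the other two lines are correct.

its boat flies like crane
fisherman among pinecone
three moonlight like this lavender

Line 1: its (1), boat (1), flies (1), like (1), crane (1) → 5 ✓
Line 2: fisherman (3), among (2), pinecone (2) → 7 ✓
Line 3: three (1), moonlight (2), like (1), this (1), lavender (3) → 8 (expected 7)

The third line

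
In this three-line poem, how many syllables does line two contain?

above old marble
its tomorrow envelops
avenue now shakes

Line two: "its tomorrow envelops": 1+3+3 = 7

7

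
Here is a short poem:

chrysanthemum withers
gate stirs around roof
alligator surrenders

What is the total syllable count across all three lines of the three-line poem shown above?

Line 1: chrysanthemum(4) + withers(2) = 6
Line 2: gate(1) + stirs(1) + around(2) + roof(1) = 5
Line 3: alligator(4) + surrenders(3) = 7
Total: 6 + 5 + 7 = 18

18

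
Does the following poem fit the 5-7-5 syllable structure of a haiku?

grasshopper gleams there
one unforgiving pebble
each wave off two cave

Line 1: grasshopper (3), gleams (1), there (1) → 5 ✓
Line 2: one (1), unforgiving (4), pebble (2) → 7 ✓
Line 3: each (1), wave (1), off (1), two (1), cave (1) → 5 ✓

Yes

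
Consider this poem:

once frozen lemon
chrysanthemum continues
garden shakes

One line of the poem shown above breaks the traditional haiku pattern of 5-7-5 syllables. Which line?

The third line

Line 1: "once frozen lemon": 1+2+2 = 5 ✓
Line 2: "chrysanthemum continues": 4+3 = 7 ✓
Line 3: "garden shakes": 2+1 = 3 (expected 5)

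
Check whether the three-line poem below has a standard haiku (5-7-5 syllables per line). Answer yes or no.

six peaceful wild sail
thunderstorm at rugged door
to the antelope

Yes

Line 1: six (1), peaceful (2), wild (1), sail (1) → 5 ✓
Line 2: thunderstorm (3), at (1), rugged (2), door (1) → 7 ✓
Line 3: to (1), the (1), antelope (3) → 5 ✓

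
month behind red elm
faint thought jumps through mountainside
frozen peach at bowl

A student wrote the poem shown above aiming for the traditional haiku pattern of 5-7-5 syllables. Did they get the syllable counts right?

Line 1: month(1) + behind(2) + red(1) + elm(1) = 5 ✓
Line 2: faint(1) + thought(1) + jumps(1) + through(1) + mountainside(3) = 7 ✓
Line 3: frozen(2) + peach(1) + at(1) + bowl(1) = 5 ✓

Yes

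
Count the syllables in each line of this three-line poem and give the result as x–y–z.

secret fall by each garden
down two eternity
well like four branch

7–6–4

Line 1: secret(2) + fall(1) + by(1) + each(1) + garden(2) = 7
Line 2: down(1) + two(1) + eternity(4) = 6
Line 3: well(1) + like(1) + four(1) + branch(1) = 4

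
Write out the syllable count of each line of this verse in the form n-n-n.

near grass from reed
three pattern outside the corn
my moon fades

4-7-3

Line 1: "near grass from reed": 1+1+1+1 = 4
Line 2: "three pattern outside the corn": 1+2+2+1+1 = 7
Line 3: "my moon fades": 1+1+1 = 3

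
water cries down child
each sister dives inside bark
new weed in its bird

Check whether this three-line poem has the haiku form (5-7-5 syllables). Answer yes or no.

Line 1: water(2) + cries(1) + down(1) + child(1) = 5 ✓
Line 2: each(1) + sister(2) + dives(1) + inside(2) + bark(1) = 7 ✓
Line 3: new(1) + weed(1) + in(1) + its(1) + bird(1) = 5 ✓

Yes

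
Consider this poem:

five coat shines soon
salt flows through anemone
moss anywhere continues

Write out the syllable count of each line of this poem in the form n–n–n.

4–7–7

Line 1: five (1), coat (1), shines (1), soon (1) → 4
Line 2: salt (1), flows (1), through (1), anemone (4) → 7
Line 3: moss (1), anywhere (3), continues (3) → 7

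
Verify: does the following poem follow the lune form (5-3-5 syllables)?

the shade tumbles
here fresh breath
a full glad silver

Line 1: "the shade tumbles": 1+1+2 = 4 (expected 5)
Line 2: "here fresh breath": 1+1+1 = 3 ✓
Line 3: "a full glad silver": 1+1+1+2 = 5 ✓

No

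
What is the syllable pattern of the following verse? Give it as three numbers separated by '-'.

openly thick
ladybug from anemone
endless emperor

Line 1: openly(3) + thick(1) = 4
Line 2: ladybug(3) + from(1) + anemone(4) = 8
Line 3: endless(2) + emperor(3) = 5

4-8-5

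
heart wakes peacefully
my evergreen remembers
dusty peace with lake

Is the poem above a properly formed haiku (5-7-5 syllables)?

Line 1: heart (1), wakes (1), peacefully (3) → 5 ✓
Line 2: my (1), evergreen (3), remembers (3) → 7 ✓
Line 3: dusty (2), peace (1), with (1), lake (1) → 5 ✓

Yes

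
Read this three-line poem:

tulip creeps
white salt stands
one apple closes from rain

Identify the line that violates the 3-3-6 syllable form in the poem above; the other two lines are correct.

Line 1: tulip (2), creeps (1) → 3 ✓
Line 2: white (1), salt (1), stands (1) → 3 ✓
Line 3: one (1), apple (2), closes (2), from (1), rain (1) → 7 (expected 6)

The third line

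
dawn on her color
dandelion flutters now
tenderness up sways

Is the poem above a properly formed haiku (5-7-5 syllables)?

Yes

Line 1: dawn (1), on (1), her (1), color (2) → 5 ✓
Line 2: dandelion (4), flutters (2), now (1) → 7 ✓
Line 3: tenderness (3), up (1), sways (1) → 5 ✓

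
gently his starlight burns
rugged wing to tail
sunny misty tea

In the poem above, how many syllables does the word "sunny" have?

"sunny" has 2 syllables.

2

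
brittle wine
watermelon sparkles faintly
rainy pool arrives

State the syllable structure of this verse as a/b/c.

3/8/5

Line 1: brittle (2), wine (1) → 3
Line 2: watermelon (4), sparkles (2), faintly (2) → 8
Line 3: rainy (2), pool (1), arrives (2) → 5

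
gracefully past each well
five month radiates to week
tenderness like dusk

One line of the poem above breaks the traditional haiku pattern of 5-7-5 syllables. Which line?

Line 1: "gracefully past each well": 3+1+1+1 = 6 (expected 5)
Line 2: "five month radiates to week": 1+1+3+1+1 = 7 ✓
Line 3: "tenderness like dusk": 3+1+1 = 5 ✓

Line 1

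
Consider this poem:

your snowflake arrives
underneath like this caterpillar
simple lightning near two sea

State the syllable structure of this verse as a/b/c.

5/9/7

Line 1: your (1), snowflake (2), arrives (2) → 5
Line 2: underneath (3), like (1), this (1), caterpillar (4) → 9
Line 3: simple (2), lightning (2), near (1), two (1), sea (1) → 7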